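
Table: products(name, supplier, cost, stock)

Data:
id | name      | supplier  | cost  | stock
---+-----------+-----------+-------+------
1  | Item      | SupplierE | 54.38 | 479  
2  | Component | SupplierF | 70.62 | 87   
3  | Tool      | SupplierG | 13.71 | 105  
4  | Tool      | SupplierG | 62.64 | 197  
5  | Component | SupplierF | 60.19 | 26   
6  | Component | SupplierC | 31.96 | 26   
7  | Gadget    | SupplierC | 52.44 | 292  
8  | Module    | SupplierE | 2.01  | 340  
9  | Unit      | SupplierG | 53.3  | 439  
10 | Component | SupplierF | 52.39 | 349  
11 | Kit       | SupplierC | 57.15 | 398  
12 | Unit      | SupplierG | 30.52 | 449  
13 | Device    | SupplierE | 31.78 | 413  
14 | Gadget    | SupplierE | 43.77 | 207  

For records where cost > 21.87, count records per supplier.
SELECT supplier, COUNT(*)
FROM products
WHERE cost > 21.87
GROUP BY supplier

Note: WHERE filters rows before grouping.

Result:
  SupplierC: 3
  SupplierE: 3
  SupplierF: 3
  SupplierG: 3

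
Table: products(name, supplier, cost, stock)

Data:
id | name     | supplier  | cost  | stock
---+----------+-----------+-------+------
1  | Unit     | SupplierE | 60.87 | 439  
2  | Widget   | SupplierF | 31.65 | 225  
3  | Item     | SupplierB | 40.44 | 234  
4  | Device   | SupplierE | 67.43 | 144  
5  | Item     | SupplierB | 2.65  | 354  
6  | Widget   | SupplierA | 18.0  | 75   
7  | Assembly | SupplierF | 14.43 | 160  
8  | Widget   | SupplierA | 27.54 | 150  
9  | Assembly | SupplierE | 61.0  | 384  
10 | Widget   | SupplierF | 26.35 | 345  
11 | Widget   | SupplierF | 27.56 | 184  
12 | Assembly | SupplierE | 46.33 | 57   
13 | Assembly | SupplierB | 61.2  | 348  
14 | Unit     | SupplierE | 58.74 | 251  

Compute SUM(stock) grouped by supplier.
SELECT supplier, SUM(stock) as result
FROM products
GROUP BY supplier

Result:
  SupplierA: 225
  SupplierB: 936
  SupplierE: 1275
  SupplierF: 914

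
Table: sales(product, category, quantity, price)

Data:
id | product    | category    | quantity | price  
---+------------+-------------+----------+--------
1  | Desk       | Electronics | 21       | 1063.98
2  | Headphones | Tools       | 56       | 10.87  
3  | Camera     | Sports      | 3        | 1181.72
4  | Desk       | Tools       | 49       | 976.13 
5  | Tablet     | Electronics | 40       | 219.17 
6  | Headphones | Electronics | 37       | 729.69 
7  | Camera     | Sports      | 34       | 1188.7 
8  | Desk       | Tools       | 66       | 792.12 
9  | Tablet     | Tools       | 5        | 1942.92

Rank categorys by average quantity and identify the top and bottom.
SELECT category, AVG(quantity)
FROM sales
GROUP BY category
ORDER BY AVG(quantity)

All groups:
  Sports: 18.50
  Electronics: 32.67
  Tools: 44.00

Highest: Tools (44.00)
Lowest: Sports (18.50)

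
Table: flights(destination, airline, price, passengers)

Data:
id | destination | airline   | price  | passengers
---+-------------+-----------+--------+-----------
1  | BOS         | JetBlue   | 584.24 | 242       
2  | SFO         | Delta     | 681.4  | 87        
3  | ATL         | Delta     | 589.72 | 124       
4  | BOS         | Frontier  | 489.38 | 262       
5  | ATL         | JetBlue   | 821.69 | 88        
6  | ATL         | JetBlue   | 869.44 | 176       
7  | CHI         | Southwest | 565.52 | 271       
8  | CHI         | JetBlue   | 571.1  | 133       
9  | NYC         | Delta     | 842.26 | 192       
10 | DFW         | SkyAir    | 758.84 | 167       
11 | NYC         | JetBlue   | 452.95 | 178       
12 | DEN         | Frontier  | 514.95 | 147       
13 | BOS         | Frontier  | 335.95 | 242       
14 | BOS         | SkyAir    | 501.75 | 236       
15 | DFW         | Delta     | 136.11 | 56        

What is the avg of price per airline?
SELECT airline, AVG(price) as result
FROM flights
GROUP BY airline

Result:
  Delta: 562.37
  Frontier: 446.76
  JetBlue: 659.88
  SkyAir: 630.30
  Southwest: 565.52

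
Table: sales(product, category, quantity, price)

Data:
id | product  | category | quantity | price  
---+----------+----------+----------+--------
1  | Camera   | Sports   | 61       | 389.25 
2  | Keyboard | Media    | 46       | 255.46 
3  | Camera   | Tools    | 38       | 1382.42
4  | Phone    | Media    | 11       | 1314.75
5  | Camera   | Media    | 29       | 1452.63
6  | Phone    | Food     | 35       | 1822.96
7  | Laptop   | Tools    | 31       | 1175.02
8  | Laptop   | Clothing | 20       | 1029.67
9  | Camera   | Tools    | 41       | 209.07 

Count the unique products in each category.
SELECT category, COUNT(DISTINCT product)
FROM sales
GROUP BY category

Result:
  Clothing: 1 distinct
  Food: 1 distinct
  Media: 3 distinct
  Sports: 1 distinct
  Tools: 2 distinct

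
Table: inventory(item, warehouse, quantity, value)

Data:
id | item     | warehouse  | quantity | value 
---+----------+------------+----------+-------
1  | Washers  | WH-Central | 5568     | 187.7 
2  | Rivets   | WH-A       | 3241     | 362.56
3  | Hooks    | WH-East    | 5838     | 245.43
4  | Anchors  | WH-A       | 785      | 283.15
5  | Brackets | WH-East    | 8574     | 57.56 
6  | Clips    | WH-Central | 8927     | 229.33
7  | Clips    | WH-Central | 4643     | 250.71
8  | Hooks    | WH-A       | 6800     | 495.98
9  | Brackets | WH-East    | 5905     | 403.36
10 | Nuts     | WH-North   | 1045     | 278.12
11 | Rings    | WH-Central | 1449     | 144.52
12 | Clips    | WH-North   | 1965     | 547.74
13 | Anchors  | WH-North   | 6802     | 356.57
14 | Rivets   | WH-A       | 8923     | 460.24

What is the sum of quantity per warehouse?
SELECT warehouse, SUM(quantity) as result
FROM inventory
GROUP BY warehouse

Result:
  WH-A: 19749
  WH-Central: 20587
  WH-East: 20317
  WH-North: 9812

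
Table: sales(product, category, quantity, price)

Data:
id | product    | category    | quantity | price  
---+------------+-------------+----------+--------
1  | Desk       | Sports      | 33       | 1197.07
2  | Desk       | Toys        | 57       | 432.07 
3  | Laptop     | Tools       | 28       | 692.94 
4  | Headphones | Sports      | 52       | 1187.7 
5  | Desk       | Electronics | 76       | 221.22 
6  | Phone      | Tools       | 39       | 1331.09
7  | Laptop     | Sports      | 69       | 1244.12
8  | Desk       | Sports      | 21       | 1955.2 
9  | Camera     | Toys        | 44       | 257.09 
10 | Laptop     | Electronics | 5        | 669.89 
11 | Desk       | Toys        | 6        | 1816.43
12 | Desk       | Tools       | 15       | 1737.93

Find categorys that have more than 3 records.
SELECT category, COUNT(*) as cnt
FROM sales
GROUP BY category
HAVING COUNT(*) > 3

Result:
  Sports: 4

Note: HAVING filters groups after aggregation, WHERE filters rows before.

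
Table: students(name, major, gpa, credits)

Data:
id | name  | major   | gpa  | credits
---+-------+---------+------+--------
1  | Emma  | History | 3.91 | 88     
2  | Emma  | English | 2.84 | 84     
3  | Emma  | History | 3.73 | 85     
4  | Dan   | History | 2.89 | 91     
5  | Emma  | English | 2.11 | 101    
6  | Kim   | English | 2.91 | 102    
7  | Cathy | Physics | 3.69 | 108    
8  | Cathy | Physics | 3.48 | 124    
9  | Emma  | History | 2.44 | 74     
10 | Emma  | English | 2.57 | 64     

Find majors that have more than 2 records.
SELECT major, COUNT(*) as cnt
FROM students
GROUP BY major
HAVING COUNT(*) > 2

Result:
  English: 4
  History: 4

Note: HAVING filters groups after aggregation, WHERE filters rows before.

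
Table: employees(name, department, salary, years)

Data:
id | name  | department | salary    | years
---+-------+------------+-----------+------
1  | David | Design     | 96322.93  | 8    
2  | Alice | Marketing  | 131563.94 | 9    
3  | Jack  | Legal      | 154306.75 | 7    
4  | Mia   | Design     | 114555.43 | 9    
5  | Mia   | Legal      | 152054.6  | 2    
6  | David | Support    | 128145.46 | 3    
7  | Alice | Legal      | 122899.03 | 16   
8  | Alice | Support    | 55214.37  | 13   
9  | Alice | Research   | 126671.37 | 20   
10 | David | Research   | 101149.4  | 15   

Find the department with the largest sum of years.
SELECT department, SUM(years) as val
FROM employees
GROUP BY department
ORDER BY val DESC
LIMIT 1

Result: Research with sum(years) = 35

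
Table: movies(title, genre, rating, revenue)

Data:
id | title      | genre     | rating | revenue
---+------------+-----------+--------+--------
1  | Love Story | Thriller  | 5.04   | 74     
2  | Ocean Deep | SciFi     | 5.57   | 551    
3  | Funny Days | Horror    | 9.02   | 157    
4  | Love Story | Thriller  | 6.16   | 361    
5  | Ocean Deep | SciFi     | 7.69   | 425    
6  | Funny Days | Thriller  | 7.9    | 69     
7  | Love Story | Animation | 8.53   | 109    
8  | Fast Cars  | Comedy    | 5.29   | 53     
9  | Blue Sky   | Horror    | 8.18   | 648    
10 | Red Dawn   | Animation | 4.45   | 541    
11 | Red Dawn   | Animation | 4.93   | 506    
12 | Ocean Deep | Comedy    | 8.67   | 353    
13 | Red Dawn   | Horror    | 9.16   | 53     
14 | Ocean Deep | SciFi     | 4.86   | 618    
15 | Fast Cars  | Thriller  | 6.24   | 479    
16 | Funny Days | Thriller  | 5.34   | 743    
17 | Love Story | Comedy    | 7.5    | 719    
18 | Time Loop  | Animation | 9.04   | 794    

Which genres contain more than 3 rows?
SELECT genre, COUNT(*) as cnt
FROM movies
GROUP BY genre
HAVING COUNT(*) > 3

Result:
  Animation: 4
  Thriller: 5

Note: HAVING filters groups after aggregation, WHERE filters rows before.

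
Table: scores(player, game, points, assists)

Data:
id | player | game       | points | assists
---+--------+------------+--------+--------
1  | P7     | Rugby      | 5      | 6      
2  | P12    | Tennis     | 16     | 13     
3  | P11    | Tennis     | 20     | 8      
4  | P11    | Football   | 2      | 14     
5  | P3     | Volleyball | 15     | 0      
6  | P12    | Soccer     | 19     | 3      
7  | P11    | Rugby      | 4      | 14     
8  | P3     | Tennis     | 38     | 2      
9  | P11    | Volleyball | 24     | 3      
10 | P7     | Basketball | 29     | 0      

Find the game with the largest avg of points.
SELECT game, AVG(points) as val
FROM scores
GROUP BY game
ORDER BY val DESC
LIMIT 1

Result: Basketball with avg(points) = 29.00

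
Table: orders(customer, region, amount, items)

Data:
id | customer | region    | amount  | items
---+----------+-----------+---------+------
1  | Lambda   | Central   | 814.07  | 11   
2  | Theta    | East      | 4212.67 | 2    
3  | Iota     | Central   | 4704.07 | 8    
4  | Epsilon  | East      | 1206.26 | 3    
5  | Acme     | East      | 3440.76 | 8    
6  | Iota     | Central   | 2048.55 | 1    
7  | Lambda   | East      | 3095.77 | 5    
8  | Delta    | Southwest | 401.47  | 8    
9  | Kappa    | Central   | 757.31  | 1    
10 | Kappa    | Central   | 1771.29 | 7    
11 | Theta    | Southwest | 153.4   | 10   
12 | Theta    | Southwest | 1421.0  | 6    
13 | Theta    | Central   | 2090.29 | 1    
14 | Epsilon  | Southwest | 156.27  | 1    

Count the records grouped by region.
SELECT region, COUNT(*) as count
FROM orders
GROUP BY region

Result:
  Central: 6
  East: 4
  Southwest: 4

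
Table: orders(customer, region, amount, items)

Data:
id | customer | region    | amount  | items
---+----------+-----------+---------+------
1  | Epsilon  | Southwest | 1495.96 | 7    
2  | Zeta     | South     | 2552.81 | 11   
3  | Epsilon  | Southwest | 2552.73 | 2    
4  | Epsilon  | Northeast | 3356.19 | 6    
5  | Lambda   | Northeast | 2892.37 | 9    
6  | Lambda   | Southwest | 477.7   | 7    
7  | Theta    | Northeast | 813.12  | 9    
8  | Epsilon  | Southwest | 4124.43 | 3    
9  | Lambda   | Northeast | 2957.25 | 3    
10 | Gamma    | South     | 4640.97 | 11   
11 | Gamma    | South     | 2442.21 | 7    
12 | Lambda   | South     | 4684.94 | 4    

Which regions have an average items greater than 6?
SELECT region, AVG(items)
FROM orders
GROUP BY region
HAVING AVG(items) > 6

Result:
  Northeast: avg=6.75
  South: avg=8.25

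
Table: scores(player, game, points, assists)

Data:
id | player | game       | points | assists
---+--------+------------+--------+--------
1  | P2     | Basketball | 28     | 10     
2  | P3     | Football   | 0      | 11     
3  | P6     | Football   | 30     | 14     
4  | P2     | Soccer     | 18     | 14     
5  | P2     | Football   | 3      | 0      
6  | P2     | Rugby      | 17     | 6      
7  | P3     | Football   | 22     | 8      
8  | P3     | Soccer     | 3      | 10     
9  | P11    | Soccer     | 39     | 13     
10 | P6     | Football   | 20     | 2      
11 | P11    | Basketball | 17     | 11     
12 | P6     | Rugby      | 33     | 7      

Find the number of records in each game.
SELECT game, COUNT(*) as count
FROM scores
GROUP BY game

Result:
  Basketball: 2
  Football: 5
  Rugby: 2
  Soccer: 3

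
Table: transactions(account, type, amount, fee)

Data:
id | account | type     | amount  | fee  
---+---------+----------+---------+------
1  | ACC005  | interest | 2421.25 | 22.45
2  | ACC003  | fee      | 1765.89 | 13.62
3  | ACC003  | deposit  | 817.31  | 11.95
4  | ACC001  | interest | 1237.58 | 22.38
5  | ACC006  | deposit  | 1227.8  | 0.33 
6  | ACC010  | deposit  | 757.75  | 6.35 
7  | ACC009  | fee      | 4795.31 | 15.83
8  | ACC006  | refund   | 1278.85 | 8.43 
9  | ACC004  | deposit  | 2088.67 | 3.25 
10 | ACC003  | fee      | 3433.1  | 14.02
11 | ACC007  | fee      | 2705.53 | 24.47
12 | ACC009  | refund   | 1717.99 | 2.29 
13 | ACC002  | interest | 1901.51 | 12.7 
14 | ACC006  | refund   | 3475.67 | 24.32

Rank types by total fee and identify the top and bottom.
SELECT type, SUM(fee)
FROM transactions
GROUP BY type
ORDER BY SUM(fee)

All groups:
  deposit: 21.88
  refund: 35.04
  interest: 57.53
  fee: 67.94

Highest: fee (67.94)
Lowest: deposit (21.88)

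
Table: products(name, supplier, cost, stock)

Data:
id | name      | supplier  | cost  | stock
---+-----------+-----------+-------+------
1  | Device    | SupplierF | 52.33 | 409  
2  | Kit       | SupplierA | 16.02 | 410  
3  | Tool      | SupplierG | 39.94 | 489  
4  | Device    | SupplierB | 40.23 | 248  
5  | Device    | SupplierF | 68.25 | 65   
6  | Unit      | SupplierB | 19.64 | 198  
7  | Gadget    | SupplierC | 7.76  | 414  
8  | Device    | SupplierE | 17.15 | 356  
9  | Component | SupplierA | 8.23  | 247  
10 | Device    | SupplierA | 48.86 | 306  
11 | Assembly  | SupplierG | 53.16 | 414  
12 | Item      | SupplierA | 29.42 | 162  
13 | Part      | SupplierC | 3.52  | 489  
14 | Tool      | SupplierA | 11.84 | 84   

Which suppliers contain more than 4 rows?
SELECT supplier, COUNT(*) as cnt
FROM products
GROUP BY supplier
HAVING COUNT(*) > 4

Result:
  SupplierA: 5

Note: HAVING filters groups after aggregation, WHERE filters rows before.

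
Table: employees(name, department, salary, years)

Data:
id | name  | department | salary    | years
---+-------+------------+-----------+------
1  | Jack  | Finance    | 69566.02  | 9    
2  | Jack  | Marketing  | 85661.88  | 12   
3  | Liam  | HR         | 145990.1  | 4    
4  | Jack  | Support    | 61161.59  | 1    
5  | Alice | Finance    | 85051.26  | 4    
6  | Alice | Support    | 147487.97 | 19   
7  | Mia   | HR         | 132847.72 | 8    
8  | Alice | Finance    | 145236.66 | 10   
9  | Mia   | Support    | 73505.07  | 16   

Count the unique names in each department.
SELECT department, COUNT(DISTINCT name)
FROM employees
GROUP BY department

Result:
  Finance: 2 distinct
  HR: 2 distinct
  Marketing: 1 distinct
  Support: 3 distinct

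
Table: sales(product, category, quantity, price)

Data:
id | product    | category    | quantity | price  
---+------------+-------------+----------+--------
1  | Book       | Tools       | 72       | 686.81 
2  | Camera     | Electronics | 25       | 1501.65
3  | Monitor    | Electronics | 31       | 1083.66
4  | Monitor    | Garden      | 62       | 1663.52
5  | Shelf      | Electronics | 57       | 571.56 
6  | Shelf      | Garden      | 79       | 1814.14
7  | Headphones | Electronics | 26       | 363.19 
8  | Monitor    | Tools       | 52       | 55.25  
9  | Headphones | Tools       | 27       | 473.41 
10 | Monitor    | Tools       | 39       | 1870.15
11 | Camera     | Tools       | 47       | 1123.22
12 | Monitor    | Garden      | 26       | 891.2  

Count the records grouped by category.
SELECT category, COUNT(*) as count
FROM sales
GROUP BY category

Result:
  Electronics: 4
  Garden: 3
  Tools: 5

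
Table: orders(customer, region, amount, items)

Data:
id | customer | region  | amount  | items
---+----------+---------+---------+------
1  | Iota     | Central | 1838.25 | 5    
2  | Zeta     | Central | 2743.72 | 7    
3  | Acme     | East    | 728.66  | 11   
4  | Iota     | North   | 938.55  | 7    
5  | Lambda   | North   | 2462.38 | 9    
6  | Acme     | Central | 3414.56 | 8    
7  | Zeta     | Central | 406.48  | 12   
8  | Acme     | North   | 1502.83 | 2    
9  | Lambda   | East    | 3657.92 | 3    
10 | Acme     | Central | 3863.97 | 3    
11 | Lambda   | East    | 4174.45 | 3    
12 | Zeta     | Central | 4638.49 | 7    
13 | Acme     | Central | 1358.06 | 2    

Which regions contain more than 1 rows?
SELECT region, COUNT(*) as cnt
FROM orders
GROUP BY region
HAVING COUNT(*) > 1

Result:
  Central: 7
  East: 3
  North: 3

Note: HAVING filters groups after aggregation, WHERE filters rows before.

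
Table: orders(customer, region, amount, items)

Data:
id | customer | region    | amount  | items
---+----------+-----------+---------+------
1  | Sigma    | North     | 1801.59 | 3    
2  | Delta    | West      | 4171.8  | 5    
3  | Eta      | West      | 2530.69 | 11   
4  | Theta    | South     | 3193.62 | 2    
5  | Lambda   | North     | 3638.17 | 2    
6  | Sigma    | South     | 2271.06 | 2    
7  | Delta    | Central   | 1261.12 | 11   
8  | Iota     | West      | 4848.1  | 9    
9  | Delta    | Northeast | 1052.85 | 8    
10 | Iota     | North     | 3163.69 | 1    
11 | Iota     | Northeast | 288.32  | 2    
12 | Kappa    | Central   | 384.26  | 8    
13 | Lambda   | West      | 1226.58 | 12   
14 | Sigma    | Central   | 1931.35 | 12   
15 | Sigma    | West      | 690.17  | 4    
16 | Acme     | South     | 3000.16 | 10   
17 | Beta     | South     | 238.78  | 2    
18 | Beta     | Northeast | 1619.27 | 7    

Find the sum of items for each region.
SELECT region, SUM(items) as result
FROM orders
GROUP BY region

Result:
  Central: 31
  North: 6
  Northeast: 17
  South: 16
  West: 41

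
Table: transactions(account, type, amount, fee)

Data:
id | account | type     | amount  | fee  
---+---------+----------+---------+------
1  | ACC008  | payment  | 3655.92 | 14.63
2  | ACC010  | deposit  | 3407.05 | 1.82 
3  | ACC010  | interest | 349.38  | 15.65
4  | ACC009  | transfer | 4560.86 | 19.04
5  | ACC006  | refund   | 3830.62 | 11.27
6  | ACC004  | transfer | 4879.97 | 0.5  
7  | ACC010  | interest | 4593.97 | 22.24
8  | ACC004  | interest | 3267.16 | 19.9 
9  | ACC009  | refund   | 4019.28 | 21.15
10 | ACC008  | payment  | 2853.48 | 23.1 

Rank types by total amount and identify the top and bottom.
SELECT type, SUM(amount)
FROM transactions
GROUP BY type
ORDER BY SUM(amount)

All groups:
  deposit: 3407.05
  payment: 6509.40
  refund: 7849.90
  interest: 8210.51
  transfer: 9440.83

Highest: transfer (9440.83)
Lowest: deposit (3407.05)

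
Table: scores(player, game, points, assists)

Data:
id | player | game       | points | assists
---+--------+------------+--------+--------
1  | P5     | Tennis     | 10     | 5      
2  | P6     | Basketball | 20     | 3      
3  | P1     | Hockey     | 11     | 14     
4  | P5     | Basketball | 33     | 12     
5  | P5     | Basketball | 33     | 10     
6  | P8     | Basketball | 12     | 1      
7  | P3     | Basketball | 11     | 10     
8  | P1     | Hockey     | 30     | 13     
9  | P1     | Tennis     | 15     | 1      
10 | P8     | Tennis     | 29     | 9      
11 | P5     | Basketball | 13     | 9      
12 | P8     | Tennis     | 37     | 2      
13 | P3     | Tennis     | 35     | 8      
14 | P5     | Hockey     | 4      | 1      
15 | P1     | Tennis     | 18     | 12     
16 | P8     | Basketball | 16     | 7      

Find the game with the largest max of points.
SELECT game, MAX(points) as val
FROM scores
GROUP BY game
ORDER BY val DESC
LIMIT 1

Result: Tennis with max(points) = 37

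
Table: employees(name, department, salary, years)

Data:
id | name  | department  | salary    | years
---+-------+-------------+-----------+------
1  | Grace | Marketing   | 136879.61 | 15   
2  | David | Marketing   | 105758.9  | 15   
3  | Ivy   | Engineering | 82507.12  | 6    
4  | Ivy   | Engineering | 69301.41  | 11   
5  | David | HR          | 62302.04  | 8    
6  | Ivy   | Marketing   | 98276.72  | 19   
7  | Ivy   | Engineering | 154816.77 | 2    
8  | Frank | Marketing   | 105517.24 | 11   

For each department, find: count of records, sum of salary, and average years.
SELECT department,
       COUNT(*) as cnt,
       SUM(salary) as total_salary,
       AVG(years) as avg_years
FROM employees
GROUP BY department

Result:
  Engineering: 3 records, 306625.30 total salary, 6.33 avg years
  HR: 1 records, 62302.04 total salary, 8.00 avg years
  Marketing: 4 records, 446432.47 total salary, 15.00 avg years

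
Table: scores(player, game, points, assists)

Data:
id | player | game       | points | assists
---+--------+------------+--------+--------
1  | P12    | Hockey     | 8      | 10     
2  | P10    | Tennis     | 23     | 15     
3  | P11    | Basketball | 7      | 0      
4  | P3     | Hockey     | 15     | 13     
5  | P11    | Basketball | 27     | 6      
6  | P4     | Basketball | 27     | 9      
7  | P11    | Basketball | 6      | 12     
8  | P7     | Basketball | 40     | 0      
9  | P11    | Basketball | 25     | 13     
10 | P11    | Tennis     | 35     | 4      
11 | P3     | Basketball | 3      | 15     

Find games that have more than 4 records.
SELECT game, COUNT(*) as cnt
FROM scores
GROUP BY game
HAVING COUNT(*) > 4

Result:
  Basketball: 7

Note: HAVING filters groups after aggregation, WHERE filters rows before.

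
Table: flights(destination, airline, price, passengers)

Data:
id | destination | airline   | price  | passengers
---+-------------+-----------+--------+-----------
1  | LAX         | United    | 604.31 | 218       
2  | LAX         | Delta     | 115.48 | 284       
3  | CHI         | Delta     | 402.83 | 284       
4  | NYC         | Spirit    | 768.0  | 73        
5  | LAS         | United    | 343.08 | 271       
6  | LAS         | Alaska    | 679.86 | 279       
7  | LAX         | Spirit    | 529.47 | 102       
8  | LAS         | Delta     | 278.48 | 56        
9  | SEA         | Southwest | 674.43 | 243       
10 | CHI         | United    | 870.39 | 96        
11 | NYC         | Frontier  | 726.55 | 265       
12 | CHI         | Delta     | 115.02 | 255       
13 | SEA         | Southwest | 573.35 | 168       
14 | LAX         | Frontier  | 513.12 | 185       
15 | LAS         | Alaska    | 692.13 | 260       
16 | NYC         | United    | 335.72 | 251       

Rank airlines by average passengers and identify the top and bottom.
SELECT airline, AVG(passengers)
FROM flights
GROUP BY airline
ORDER BY AVG(passengers)

All groups:
  Spirit: 87.50
  Southwest: 205.50
  United: 209.00
  Delta: 219.75
  Frontier: 225.00
  Alaska: 269.50

Highest: Alaska (269.50)
Lowest: Spirit (87.50)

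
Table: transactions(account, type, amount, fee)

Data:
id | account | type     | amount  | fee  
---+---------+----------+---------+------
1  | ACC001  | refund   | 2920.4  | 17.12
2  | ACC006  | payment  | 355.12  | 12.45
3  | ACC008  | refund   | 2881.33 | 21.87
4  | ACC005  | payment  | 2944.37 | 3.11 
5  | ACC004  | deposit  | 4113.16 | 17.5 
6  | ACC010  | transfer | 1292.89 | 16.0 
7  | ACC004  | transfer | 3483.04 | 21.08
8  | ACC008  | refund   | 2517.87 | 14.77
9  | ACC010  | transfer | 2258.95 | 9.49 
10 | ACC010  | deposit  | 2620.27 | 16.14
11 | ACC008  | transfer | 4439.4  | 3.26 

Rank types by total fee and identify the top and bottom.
SELECT type, SUM(fee)
FROM transactions
GROUP BY type
ORDER BY SUM(fee)

All groups:
  payment: 15.56
  deposit: 33.64
  transfer: 49.83
  refund: 53.76

Highest: refund (53.76)
Lowest: payment (15.56)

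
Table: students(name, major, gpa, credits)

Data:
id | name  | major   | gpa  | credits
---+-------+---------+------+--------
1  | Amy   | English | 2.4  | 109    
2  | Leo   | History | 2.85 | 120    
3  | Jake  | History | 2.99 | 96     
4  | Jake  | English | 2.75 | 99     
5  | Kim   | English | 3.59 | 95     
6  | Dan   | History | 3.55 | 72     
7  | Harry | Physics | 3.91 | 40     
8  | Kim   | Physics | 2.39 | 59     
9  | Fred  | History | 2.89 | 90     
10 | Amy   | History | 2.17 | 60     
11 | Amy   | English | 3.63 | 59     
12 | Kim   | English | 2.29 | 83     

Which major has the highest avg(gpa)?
SELECT major, AVG(gpa) as val
FROM students
GROUP BY major
ORDER BY val DESC
LIMIT 1

Result: Physics with avg(gpa) = 3.15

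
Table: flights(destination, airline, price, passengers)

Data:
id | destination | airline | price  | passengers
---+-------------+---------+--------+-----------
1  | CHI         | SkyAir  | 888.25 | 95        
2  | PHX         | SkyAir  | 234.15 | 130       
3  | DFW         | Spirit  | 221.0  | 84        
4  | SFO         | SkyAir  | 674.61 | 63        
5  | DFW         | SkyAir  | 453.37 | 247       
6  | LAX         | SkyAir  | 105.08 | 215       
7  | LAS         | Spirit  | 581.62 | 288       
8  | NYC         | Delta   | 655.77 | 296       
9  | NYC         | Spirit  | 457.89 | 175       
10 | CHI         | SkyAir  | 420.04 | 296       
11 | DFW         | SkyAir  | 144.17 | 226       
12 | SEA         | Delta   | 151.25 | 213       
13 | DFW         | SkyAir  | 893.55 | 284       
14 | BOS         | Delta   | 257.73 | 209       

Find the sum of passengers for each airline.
SELECT airline, SUM(passengers) as result
FROM flights
GROUP BY airline

Result:
  Delta: 718
  SkyAir: 1556
  Spirit: 547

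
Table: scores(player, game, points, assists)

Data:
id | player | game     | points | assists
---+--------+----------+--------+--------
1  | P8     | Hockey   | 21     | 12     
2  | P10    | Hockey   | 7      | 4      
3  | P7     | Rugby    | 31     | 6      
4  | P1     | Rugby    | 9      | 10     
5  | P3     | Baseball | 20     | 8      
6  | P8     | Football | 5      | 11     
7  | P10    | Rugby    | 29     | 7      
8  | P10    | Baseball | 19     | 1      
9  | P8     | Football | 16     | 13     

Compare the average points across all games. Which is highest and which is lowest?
SELECT game, AVG(points)
FROM scores
GROUP BY game
ORDER BY AVG(points)

All groups:
  Football: 10.50
  Hockey: 14.00
  Baseball: 19.50
  Rugby: 23.00

Highest: Rugby (23.00)
Lowest: Football (10.50)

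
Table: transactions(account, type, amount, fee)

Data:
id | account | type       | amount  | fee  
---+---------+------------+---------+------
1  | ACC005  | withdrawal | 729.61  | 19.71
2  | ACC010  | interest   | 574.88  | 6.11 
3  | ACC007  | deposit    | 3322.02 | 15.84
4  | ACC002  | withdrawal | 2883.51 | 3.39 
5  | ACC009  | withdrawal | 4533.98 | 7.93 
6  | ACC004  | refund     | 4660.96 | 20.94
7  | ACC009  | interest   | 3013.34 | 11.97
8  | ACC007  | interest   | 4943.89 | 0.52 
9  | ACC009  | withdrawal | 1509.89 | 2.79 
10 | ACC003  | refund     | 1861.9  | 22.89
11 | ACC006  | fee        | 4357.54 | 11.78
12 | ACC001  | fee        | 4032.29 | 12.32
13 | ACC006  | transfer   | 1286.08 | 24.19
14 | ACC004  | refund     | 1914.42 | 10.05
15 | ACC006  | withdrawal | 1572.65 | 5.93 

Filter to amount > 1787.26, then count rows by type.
SELECT type, COUNT(*)
FROM transactions
WHERE amount > 1787.26
GROUP BY type

Note: WHERE filters rows before grouping.

Result:
  deposit: 1
  fee: 2
  interest: 2
  refund: 3
  withdrawal: 2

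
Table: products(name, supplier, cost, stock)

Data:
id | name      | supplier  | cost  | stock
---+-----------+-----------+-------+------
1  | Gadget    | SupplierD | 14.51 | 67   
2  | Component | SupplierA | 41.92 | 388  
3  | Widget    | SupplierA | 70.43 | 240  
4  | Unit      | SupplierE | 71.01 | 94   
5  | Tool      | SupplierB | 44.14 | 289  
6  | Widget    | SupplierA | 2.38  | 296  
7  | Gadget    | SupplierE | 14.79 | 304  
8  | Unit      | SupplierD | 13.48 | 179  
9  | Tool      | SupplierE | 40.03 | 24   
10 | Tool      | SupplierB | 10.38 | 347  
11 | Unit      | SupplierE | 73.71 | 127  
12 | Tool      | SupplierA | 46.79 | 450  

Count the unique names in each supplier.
SELECT supplier, COUNT(DISTINCT name)
FROM products
GROUP BY supplier

Result:
  SupplierA: 3 distinct
  SupplierB: 1 distinct
  SupplierD: 2 distinct
  SupplierE: 3 distinct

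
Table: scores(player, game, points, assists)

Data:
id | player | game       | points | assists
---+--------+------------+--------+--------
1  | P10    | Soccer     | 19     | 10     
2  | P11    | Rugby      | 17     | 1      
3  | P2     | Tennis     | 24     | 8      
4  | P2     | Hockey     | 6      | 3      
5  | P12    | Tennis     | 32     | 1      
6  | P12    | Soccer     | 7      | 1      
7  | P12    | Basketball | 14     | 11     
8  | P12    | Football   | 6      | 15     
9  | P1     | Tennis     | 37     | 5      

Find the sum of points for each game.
SELECT game, SUM(points) as result
FROM scores
GROUP BY game

Result:
  Basketball: 14
  Football: 6
  Hockey: 6
  Rugby: 17
  Soccer: 26
  Tennis: 93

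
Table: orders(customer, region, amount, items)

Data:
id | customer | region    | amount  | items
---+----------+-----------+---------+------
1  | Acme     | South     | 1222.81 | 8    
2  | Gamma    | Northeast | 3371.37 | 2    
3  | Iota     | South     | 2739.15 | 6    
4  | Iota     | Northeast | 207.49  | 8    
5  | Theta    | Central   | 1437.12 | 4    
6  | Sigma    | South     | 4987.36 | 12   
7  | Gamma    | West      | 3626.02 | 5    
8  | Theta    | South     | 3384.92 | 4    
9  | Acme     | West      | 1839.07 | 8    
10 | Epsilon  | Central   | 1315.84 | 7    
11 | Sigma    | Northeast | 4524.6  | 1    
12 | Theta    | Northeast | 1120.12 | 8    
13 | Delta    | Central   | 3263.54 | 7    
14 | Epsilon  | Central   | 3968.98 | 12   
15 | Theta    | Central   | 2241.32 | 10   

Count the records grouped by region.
SELECT region, COUNT(*) as count
FROM orders
GROUP BY region

Result:
  Central: 5
  Northeast: 4
  South: 4
  West: 2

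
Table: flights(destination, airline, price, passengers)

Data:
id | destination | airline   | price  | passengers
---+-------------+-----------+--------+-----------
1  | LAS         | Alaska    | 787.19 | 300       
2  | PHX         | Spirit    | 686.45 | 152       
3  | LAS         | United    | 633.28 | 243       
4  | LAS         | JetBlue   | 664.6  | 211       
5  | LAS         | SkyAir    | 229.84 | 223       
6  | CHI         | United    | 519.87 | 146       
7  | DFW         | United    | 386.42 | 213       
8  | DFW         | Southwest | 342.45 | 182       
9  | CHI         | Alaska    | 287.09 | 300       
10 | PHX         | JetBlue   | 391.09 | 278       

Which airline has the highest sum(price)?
SELECT airline, SUM(price) as val
FROM flights
GROUP BY airline
ORDER BY val DESC
LIMIT 1

Result: United with sum(price) = 1539.57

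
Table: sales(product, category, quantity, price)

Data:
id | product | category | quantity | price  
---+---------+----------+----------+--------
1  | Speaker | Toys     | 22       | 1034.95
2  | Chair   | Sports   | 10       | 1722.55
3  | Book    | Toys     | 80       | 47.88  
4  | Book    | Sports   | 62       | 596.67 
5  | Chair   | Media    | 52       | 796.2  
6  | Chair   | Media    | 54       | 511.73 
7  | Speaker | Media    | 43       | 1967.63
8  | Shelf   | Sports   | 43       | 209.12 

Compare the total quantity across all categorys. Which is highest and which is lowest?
SELECT category, SUM(quantity)
FROM sales
GROUP BY category
ORDER BY SUM(quantity)

All groups:
  Toys: 102
  Sports: 115
  Media: 149

Highest: Media (149)
Lowest: Toys (102)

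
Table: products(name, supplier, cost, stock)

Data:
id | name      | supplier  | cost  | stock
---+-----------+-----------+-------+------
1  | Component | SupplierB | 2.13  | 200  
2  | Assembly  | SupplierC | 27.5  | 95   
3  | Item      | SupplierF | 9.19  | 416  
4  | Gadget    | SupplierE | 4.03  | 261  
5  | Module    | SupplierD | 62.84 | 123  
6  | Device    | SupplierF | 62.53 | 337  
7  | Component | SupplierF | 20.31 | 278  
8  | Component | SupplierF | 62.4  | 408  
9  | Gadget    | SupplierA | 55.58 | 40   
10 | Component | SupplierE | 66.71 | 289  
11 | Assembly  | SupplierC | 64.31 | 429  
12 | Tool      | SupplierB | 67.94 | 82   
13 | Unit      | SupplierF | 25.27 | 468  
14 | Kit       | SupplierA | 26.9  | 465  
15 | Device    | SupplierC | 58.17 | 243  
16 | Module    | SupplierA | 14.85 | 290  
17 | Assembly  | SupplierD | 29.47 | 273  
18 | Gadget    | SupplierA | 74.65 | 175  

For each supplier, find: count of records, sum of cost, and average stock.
SELECT supplier,
       COUNT(*) as cnt,
       SUM(cost) as total_cost,
       AVG(stock) as avg_stock
FROM products
GROUP BY supplier

Result:
  SupplierA: 4 records, 171.98 total cost, 242.50 avg stock
  SupplierB: 2 records, 70.07 total cost, 141.00 avg stock
  SupplierC: 3 records, 149.98 total cost, 255.67 avg stock
  SupplierD: 2 records, 92.31 total cost, 198.00 avg stock
  SupplierE: 2 records, 70.74 total cost, 275.00 avg stock
  SupplierF: 5 records, 179.70 total cost, 381.40 avg stock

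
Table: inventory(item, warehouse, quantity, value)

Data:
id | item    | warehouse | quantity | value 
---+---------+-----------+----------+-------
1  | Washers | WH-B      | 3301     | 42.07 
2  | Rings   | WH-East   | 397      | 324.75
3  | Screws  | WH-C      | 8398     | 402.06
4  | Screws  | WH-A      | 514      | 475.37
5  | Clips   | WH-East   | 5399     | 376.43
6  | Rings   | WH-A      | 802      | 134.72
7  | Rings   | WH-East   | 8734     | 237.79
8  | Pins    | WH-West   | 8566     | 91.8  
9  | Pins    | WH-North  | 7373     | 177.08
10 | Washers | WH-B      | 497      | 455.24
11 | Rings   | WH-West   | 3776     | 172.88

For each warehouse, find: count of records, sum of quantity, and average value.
SELECT warehouse,
       COUNT(*) as cnt,
       SUM(quantity) as total_quantity,
       AVG(value) as avg_value
FROM inventory
GROUP BY warehouse

Result:
  WH-A: 2 records, 1316 total quantity, 305.05 avg value
  WH-B: 2 records, 3798 total quantity, 248.66 avg value
  WH-C: 1 records, 8398 total quantity, 402.06 avg value
  WH-East: 3 records, 14530 total quantity, 312.99 avg value
  WH-North: 1 records, 7373 total quantity, 177.08 avg value
  WH-West: 2 records, 12342 total quantity, 132.34 avg value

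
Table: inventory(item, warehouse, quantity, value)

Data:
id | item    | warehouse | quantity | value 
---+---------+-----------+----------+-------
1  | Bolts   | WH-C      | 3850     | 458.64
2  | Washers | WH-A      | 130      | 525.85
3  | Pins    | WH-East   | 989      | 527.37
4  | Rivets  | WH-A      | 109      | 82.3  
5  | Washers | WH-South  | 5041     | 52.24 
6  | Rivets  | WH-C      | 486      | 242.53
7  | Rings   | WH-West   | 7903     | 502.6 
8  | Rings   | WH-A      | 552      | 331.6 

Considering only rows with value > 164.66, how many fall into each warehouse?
SELECT warehouse, COUNT(*)
FROM inventory
WHERE value > 164.66
GROUP BY warehouse

Note: WHERE filters rows before grouping.

Result:
  WH-A: 2
  WH-C: 2
  WH-East: 1
  WH-West: 1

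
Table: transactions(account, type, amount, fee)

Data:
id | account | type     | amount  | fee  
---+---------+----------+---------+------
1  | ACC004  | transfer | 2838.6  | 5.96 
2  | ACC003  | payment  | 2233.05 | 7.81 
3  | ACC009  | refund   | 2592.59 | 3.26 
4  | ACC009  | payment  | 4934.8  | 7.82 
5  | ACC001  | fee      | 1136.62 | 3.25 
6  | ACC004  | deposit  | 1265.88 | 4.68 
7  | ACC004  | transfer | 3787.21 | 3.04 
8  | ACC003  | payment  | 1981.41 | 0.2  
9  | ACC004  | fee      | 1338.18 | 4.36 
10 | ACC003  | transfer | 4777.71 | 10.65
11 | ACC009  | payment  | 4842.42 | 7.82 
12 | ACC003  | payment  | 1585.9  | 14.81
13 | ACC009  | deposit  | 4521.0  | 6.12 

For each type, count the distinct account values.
SELECT type, COUNT(DISTINCT account)
FROM transactions
GROUP BY type

Result:
  deposit: 2 distinct
  fee: 2 distinct
  payment: 2 distinct
  refund: 1 distinct
  transfer: 2 distinct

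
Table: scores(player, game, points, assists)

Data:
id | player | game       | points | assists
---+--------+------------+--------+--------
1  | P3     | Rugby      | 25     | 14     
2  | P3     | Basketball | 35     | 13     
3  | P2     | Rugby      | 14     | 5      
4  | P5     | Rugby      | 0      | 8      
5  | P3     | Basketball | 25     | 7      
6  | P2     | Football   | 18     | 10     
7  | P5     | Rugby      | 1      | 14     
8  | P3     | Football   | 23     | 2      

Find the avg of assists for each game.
SELECT game, AVG(assists) as result
FROM scores
GROUP BY game

Result:
  Basketball: 10.00
  Football: 6.00
  Rugby: 10.25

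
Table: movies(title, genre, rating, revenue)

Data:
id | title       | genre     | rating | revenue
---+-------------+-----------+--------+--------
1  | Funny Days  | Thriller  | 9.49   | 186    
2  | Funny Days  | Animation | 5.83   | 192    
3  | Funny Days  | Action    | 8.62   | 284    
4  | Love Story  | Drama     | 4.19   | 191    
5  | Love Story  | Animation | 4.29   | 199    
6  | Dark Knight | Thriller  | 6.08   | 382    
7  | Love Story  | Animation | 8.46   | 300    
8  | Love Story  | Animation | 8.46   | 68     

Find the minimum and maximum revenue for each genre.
SELECT genre, MIN(revenue), MAX(revenue)
FROM movies
GROUP BY genre

Result:
  Action: min=284, max=284
  Animation: min=68, max=300
  Drama: min=191, max=191
  Thriller: min=186, max=382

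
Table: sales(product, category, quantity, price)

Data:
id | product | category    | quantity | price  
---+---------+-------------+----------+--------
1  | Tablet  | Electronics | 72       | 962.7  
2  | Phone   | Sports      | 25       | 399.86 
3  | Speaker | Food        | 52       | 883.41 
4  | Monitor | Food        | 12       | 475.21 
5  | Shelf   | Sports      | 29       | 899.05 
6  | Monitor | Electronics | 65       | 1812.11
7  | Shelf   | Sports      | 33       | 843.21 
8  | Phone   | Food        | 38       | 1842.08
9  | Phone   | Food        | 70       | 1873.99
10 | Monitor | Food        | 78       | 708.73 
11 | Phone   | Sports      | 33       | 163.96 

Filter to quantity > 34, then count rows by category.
SELECT category, COUNT(*)
FROM sales
WHERE quantity > 34
GROUP BY category

Note: WHERE filters rows before grouping.

Result:
  Electronics: 2
  Food: 4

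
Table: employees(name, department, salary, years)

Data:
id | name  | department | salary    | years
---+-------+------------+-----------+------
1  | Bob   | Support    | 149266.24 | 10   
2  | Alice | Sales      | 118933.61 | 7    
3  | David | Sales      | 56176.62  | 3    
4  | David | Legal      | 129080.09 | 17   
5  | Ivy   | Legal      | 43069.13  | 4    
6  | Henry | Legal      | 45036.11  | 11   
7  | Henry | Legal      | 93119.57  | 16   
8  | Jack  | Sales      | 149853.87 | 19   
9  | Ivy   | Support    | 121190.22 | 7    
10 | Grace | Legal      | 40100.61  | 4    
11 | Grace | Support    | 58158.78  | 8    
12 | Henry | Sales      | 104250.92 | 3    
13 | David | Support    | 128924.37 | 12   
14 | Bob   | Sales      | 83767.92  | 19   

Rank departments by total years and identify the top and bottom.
SELECT department, SUM(years)
FROM employees
GROUP BY department
ORDER BY SUM(years)

All groups:
  Support: 37
  Sales: 51
  Legal: 52

Highest: Legal (52)
Lowest: Support (37)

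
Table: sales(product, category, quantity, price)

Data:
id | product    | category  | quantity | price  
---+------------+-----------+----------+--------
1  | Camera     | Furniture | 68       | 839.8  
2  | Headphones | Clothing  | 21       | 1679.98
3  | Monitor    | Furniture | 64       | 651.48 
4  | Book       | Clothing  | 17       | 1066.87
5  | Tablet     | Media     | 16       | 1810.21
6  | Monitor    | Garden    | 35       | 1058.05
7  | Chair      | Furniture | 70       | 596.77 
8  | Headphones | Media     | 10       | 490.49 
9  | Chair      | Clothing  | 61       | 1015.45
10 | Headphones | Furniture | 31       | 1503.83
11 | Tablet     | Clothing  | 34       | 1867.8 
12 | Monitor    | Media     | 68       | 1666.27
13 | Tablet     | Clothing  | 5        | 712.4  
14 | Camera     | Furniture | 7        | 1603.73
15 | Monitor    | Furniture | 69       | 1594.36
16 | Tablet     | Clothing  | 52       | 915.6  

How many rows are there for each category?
SELECT category, COUNT(*) as count
FROM sales
GROUP BY category

Result:
  Clothing: 6
  Furniture: 6
  Garden: 1
  Media: 3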